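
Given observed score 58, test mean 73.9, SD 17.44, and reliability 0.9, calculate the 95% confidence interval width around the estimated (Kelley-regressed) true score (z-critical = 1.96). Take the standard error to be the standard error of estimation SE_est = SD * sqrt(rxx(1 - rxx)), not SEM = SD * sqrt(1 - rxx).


True score estimate = 0.9*58 + 0.1*73.9 = 59.59
SE_est = SD * sqrt(rxx * (1 - rxx)) = 17.44 * sqrt(0.9 * 0.1) = 17.44 * sqrt(0.09) = 5.232
CI = T_est +/- z * SE_est, so width = 2 * z * SE_est = 2 * 1.96 * 5.232
Width = 20.5094

20.5094


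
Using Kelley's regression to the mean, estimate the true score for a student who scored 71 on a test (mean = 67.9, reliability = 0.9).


T_est = rxx * X + (1 - rxx) * mean
T_est = 0.9 * 71 + 0.1 * 67.9
T_est = 63.9 + 6.79
T_est = 70.69

70.69


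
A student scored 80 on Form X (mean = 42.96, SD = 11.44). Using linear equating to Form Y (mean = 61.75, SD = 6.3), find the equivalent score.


slope = SD_Y / SD_X = 6.3 / 11.44 ~ 0.5507
intercept = mean_Y - slope * mean_X = 61.75 - (6.3 / 11.44) * 42.96 ~ 38.092
Y = slope * X + intercept. To avoid rounding drift from the rounded slope/intercept, evaluate the equivalent form Y = mean_Y + SD_Y * (X - mean_X) / SD_X at full precision:
Y = 61.75 + 6.3 * (80 - 42.96) / 11.44
Y = 61.75 + 6.3 * 37.04 / 11.44
Y = 61.75 + 233.352 / 11.44
Y = 61.75 + 20.3979
Y = 82.1479

82.1479


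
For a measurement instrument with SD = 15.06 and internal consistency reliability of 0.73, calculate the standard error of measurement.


SEM = SD * sqrt(1 - rxx)
SEM = 15.06 * sqrt(1 - 0.73)
SEM = 15.06 * sqrt(0.27) = 15.06 * 0.519615
SEM = 7.8254

7.8254


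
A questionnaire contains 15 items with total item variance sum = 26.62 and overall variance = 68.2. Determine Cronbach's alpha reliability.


alpha = (k/(k-1)) * (1 - sum(si^2)/s_total^2)
= (15/14) * (1 - 26.62/68.2)
alpha = 0.6532

0.6532


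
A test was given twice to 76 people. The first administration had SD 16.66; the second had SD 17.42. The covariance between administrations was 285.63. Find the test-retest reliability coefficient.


r = cov(X,Y) / (SD_X * SD_Y)
r = 285.63 / (16.66 * 17.42)
r = 285.63 / 290.2172
r = 0.9842

0.9842


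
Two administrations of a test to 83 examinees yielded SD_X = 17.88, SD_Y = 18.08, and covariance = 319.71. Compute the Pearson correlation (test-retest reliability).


r = cov(X,Y) / (SD_X * SD_Y)
r = 319.71 / (17.88 * 18.08)
r = 319.71 / 323.2704
r = 0.989

0.989


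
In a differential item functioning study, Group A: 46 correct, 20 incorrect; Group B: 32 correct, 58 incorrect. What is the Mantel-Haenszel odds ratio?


Odds_A = 46/20 = 2.3
Odds_B = 32/58 = 0.5517
OR = Odds_A / Odds_B = 2.3 / 0.5517
Exactly, OR = (46 * 58) / (20 * 32) = 2668 / 640
OR = 4.1688

4.1688


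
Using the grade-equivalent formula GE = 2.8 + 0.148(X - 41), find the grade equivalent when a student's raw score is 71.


raw - median = 71 - 41 = 30
slope * diff = 0.148 * 30 = 4.44
GE = 2.8 + 4.44
GE = 7.24

7.24


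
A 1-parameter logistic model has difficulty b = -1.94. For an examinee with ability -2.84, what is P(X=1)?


theta - b = -2.84 - -1.94 = -0.9
exp(-(theta - b)) = exp(0.9) = 2.4596
P = 1 / (1 + 2.4596)
P = 0.2891

0.2891


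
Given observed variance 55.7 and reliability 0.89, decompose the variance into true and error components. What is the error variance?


var_true = rxx * var_obs = 0.89 * 55.7 = 49.573
var_error = var_obs - var_true
var_error = 55.7 - 49.573
var_error = 6.127

6.127


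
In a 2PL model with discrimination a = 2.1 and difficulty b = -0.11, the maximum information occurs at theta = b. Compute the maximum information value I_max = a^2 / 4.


For 2PL, max info at theta = b = -0.11
I_max = a^2 / 4 = 2.1^2 / 4
= 4.41 / 4
I_max = 1.1025

1.1025


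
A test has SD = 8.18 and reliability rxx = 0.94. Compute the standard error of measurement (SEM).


SEM = SD * sqrt(1 - rxx)
SEM = 8.18 * sqrt(1 - 0.94)
SEM = 8.18 * sqrt(0.06) = 8.18 * 0.244949
SEM = 2.0037

2.0037


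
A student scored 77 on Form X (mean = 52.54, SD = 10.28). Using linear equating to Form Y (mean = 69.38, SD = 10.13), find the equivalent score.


slope = SD_Y / SD_X = 10.13 / 10.28 ~ 0.9854
intercept = mean_Y - slope * mean_X = 69.38 - (10.13 / 10.28) * 52.54 ~ 17.6066
Y = slope * X + intercept. To avoid rounding drift from the rounded slope/intercept, evaluate the equivalent form Y = mean_Y + SD_Y * (X - mean_X) / SD_X at full precision:
Y = 69.38 + 10.13 * (77 - 52.54) / 10.28
Y = 69.38 + 10.13 * 24.46 / 10.28
Y = 69.38 + 247.7798 / 10.28
Y = 69.38 + 24.1031
Y = 93.4831

93.4831


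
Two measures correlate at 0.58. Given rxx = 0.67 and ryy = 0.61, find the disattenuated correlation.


r_corrected = rxy / sqrt(rxx * ryy)
= 0.58 / sqrt(0.67 * 0.61)
= 0.58 / sqrt(0.4087)
= 0.58 / 0.639296
r_corrected = 0.9072

0.9072


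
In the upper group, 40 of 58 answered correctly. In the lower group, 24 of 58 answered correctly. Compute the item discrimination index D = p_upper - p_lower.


p_upper = 40/58 = 0.6897
p_lower = 24/58 = 0.4138
D = 0.6897 - 0.4138 = 0.2759

0.2759


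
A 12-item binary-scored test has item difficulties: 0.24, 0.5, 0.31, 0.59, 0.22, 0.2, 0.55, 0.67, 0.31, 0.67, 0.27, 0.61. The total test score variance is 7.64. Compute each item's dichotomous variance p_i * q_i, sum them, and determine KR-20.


For each item, compute p_i * q_i:
  Item 1: 0.24 * 0.76 = 0.1824
  Item 2: 0.5 * 0.5 = 0.25
  Item 3: 0.31 * 0.69 = 0.2139
  Item 4: 0.59 * 0.41 = 0.2419
  Item 5: 0.22 * 0.78 = 0.1716
  Item 6: 0.2 * 0.8 = 0.16
  Item 7: 0.55 * 0.45 = 0.2475
  Item 8: 0.67 * 0.33 = 0.2211
  Item 9: 0.31 * 0.69 = 0.2139
  Item 10: 0.67 * 0.33 = 0.2211
  Item 11: 0.27 * 0.73 = 0.1971
  Item 12: 0.61 * 0.39 = 0.2379
Sum(p_i * q_i) = 0.1824 + 0.25 + 0.2139 + 0.2419 + 0.1716 + 0.16 + 0.2475 + 0.2211 + 0.2139 + 0.2211 + 0.1971 + 0.2379 = 2.5584
KR-20 = (k/(k-1)) * (1 - Sum(p_i*q_i) / Var_total)
= (12/11) * (1 - 2.5584/7.64)
= 1.0909 * 0.6651
KR-20 = 0.7256

0.7256


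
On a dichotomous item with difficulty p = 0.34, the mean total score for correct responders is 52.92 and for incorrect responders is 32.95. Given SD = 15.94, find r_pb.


q = 1 - p = 0.66
rpb = ((M1 - M0) / SD) * sqrt(p * q)
rpb = ((52.92 - 32.95) / 15.94) * sqrt(0.34 * 0.66)
rpb = 0.5935

0.5935


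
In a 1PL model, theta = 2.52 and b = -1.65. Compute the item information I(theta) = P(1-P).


P = 1/(1+exp(-(2.52--1.65))) = 0.9848
I = P*(1-P) = 0.9848 * 0.0152
I = 0.015

0.015


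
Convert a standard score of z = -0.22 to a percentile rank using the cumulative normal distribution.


CDF(z) = 0.5 * (1 + erf(z/sqrt(2)))
erf(-0.1556) = -0.1741
CDF = 0.4129
Percentile rank = 0.4129 * 100 = 41.29

41.29


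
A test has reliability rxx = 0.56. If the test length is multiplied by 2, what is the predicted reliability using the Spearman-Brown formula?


r_new = (n * rxx) / (1 + (n-1) * rxx)
r_new = (2 * 0.56) / (1 + 1 * 0.56)
r_new = 1.12 / 1.56
r_new = 0.7179

0.7179


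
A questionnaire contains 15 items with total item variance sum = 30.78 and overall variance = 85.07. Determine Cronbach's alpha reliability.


alpha = (k/(k-1)) * (1 - sum(si^2)/s_total^2)
= (15/14) * (1 - 30.78/85.07)
alpha = 0.6838

0.6838


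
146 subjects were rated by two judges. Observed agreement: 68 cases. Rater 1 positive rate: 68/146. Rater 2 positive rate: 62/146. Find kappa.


P_o = 68/146 = 0.465753
P_e = (68*62 + 78*84) / 21316 = 0.50516
kappa = (P_o - P_e) / (1 - P_e)
kappa = (0.465753 - 0.50516) / (1 - 0.50516)
kappa = -0.0796

-0.0796


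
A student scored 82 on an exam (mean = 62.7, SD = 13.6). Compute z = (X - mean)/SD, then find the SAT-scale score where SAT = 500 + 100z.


z = (X - mean) / SD = (82 - 62.7) / 13.6
z = 19.3 / 13.6
z = 1.4191
SAT-scale = SAT = 500 + 100z
Carry z at full precision (z = 19.3 / 13.6) into the conversion:
SAT-scale = 500 + 100 * (19.3 / 13.6) = 500 + 1930 / 13.6
SAT-scale = 500 + 141.9118
SAT-scale = 641.9118

641.9118


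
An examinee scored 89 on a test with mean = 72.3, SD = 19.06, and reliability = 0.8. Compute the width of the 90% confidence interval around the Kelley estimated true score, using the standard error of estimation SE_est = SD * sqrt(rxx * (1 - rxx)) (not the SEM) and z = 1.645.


True score estimate = 0.8*89 + 0.2*72.3 = 85.66
SE_est = SD * sqrt(rxx * (1 - rxx)) = 19.06 * sqrt(0.8 * 0.2) = 19.06 * sqrt(0.16) = 7.624
CI = T_est +/- z * SE_est, so width = 2 * z * SE_est = 2 * 1.645 * 7.624
Width = 25.083

25.083


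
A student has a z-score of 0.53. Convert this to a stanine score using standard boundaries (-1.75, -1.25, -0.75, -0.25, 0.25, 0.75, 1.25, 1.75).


Stanine boundaries: [-1.75, -1.25, -0.75, -0.25, 0.25, 0.75, 1.25, 1.75]
z = 0.53
Check each boundary:
  z >= -1.75 -> could be stanine 2
  z >= -1.25 -> could be stanine 3
  z >= -0.75 -> could be stanine 4
  z >= -0.25 -> could be stanine 5
  z >= 0.25 -> could be stanine 6
  z < 0.75
  z < 1.25
  z < 1.75
Highest qualifying boundary gives stanine = 6

6


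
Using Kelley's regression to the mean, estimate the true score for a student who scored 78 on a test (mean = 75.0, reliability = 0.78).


T_est = rxx * X + (1 - rxx) * mean
T_est = 0.78 * 78 + 0.22 * 75.0
T_est = 60.84 + 16.5
T_est = 77.34

77.34


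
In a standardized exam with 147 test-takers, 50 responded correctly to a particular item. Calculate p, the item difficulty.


Item difficulty p = number correct / total examinees
p = 50 / 147
p = 0.3401

0.3401


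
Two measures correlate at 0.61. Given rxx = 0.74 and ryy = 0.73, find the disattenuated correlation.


r_corrected = rxy / sqrt(rxx * ryy)
= 0.61 / sqrt(0.74 * 0.73)
= 0.61 / sqrt(0.5402)
= 0.61 / 0.734983
r_corrected = 0.83

0.83


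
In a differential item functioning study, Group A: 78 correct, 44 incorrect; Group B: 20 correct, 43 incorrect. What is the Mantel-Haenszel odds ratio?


Odds_A = 78/44 = 1.7727
Odds_B = 20/43 = 0.4651
OR = Odds_A / Odds_B = 1.7727 / 0.4651
Exactly, OR = (78 * 43) / (44 * 20) = 3354 / 880
OR = 3.8114

3.8114


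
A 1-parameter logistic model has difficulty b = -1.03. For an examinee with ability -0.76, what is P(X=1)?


theta - b = -0.76 - -1.03 = 0.27
exp(-(theta - b)) = exp(-0.27) = 0.7634
P = 1 / (1 + 0.7634)
P = 0.5671

0.5671


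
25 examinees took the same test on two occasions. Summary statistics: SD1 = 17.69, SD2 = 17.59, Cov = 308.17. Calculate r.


r = cov(X,Y) / (SD_X * SD_Y)
r = 308.17 / (17.69 * 17.59)
r = 308.17 / 311.1671
r = 0.9904

0.9904


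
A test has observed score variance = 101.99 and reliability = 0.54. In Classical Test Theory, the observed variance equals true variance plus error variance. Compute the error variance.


var_true = rxx * var_obs = 0.54 * 101.99 = 55.0746
var_error = var_obs - var_true
var_error = 101.99 - 55.0746
var_error = 46.9154

46.9154


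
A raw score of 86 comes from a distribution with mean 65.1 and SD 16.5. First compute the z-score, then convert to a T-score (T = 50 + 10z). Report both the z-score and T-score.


z = (X - mean) / SD = (86 - 65.1) / 16.5
z = 20.9 / 16.5
z = 1.2667
T-score = T = 50 + 10z
Carry z at full precision (z = 20.9 / 16.5) into the conversion:
T-score = 50 + 10 * (20.9 / 16.5) = 50 + 209 / 16.5
T-score = 50 + 12.6667
T-score = 62.6667

62.6667


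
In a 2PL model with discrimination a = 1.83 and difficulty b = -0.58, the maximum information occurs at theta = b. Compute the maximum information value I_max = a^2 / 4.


For 2PL, max info at theta = b = -0.58
I_max = a^2 / 4 = 1.83^2 / 4
= 3.3489 / 4
I_max = 0.8372

0.8372


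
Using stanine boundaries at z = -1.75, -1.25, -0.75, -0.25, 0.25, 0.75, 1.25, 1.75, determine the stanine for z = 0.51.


Stanine boundaries: [-1.75, -1.25, -0.75, -0.25, 0.25, 0.75, 1.25, 1.75]
z = 0.51
Check each boundary:
  z >= -1.75 -> could be stanine 2
  z >= -1.25 -> could be stanine 3
  z >= -0.75 -> could be stanine 4
  z >= -0.25 -> could be stanine 5
  z >= 0.25 -> could be stanine 6
  z < 0.75
  z < 1.25
  z < 1.75
Highest qualifying boundary gives stanine = 6

6


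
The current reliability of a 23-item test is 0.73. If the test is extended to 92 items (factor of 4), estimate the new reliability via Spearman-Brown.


r_new = (n * rxx) / (1 + (n-1) * rxx)
r_new = (4 * 0.73) / (1 + 3 * 0.73)
r_new = 2.92 / 3.19
r_new = 0.9154

0.9154


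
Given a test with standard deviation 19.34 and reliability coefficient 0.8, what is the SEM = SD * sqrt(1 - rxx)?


SEM = SD * sqrt(1 - rxx)
SEM = 19.34 * sqrt(1 - 0.8)
SEM = 19.34 * sqrt(0.2) = 19.34 * 0.447214
SEM = 8.6491

8.6491


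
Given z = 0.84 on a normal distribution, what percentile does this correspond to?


CDF(z) = 0.5 * (1 + erf(z/sqrt(2)))
erf(0.594) = 0.5991
CDF = 0.7995
Percentile rank = 0.7995 * 100 = 79.95

79.95


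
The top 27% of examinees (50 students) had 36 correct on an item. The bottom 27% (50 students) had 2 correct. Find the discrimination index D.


p_upper = 36/50 = 0.72
p_lower = 2/50 = 0.04
D = 0.72 - 0.04 = 0.68

0.68


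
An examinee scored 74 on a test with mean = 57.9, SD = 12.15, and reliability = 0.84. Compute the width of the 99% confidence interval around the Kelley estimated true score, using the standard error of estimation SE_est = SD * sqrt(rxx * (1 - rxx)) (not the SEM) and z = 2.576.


True score estimate = 0.84*74 + 0.16*57.9 = 71.424
SE_est = SD * sqrt(rxx * (1 - rxx)) = 12.15 * sqrt(0.84 * 0.16) = 12.15 * sqrt(0.1344) = 4.454264
CI = T_est +/- z * SE_est, so width = 2 * z * SE_est = 2 * 2.576 * 4.454264
Width = 22.9484

22.9484


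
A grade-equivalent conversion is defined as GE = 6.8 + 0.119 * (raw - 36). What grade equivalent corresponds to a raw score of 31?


raw - median = 31 - 36 = -5
slope * diff = 0.119 * -5 = -0.595
GE = 6.8 + -0.595
GE = 6.205

6.205


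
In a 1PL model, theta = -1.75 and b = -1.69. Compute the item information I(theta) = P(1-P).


P = 1/(1+exp(-(-1.75--1.69))) = 0.485
I = P*(1-P) = 0.485 * 0.515
I = 0.2498

0.2498


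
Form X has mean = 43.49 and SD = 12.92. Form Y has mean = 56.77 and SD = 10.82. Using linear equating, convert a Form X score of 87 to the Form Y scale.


slope = SD_Y / SD_X = 10.82 / 12.92 ~ 0.8375
intercept = mean_Y - slope * mean_X = 56.77 - (10.82 / 12.92) * 43.49 ~ 20.3488
Y = slope * X + intercept. To avoid rounding drift from the rounded slope/intercept, evaluate the equivalent form Y = mean_Y + SD_Y * (X - mean_X) / SD_X at full precision:
Y = 56.77 + 10.82 * (87 - 43.49) / 12.92
Y = 56.77 + 10.82 * 43.51 / 12.92
Y = 56.77 + 470.7782 / 12.92
Y = 56.77 + 36.4379
Y = 93.2079

93.2079


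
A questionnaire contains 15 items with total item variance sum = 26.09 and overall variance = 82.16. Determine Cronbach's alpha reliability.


alpha = (k/(k-1)) * (1 - sum(si^2)/s_total^2)
= (15/14) * (1 - 26.09/82.16)
alpha = 0.7312

0.7312


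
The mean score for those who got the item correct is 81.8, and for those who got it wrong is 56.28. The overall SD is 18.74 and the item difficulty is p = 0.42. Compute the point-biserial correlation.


q = 1 - p = 0.58
rpb = ((M1 - M0) / SD) * sqrt(p * q)
rpb = ((81.8 - 56.28) / 18.74) * sqrt(0.42 * 0.58)
rpb = 0.6721

0.6721


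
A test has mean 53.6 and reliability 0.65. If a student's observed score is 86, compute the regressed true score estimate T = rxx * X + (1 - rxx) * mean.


T_est = rxx * X + (1 - rxx) * mean
T_est = 0.65 * 86 + 0.35 * 53.6
T_est = 55.9 + 18.76
T_est = 74.66

74.66


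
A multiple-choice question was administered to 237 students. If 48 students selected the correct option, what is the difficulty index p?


Item difficulty p = number correct / total examinees
p = 48 / 237
p = 0.2025

0.2025


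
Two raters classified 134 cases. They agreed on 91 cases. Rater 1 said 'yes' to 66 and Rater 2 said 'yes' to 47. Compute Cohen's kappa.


P_o = 91/134 = 0.679104
P_e = (66*47 + 68*87) / 17956 = 0.502228
kappa = (P_o - P_e) / (1 - P_e)
kappa = (0.679104 - 0.502228) / (1 - 0.502228)
kappa = 0.3553

0.3553


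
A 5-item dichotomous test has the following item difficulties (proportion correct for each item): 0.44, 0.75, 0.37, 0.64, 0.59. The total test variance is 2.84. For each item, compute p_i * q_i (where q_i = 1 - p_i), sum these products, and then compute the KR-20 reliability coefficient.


For each item, compute p_i * q_i:
  Item 1: 0.44 * 0.56 = 0.2464
  Item 2: 0.75 * 0.25 = 0.1875
  Item 3: 0.37 * 0.63 = 0.2331
  Item 4: 0.64 * 0.36 = 0.2304
  Item 5: 0.59 * 0.41 = 0.2419
Sum(p_i * q_i) = 0.2464 + 0.1875 + 0.2331 + 0.2304 + 0.2419 = 1.1393
KR-20 = (k/(k-1)) * (1 - Sum(p_i*q_i) / Var_total)
= (5/4) * (1 - 1.1393/2.84)
= 1.25 * 0.5988
KR-20 = 0.7485

0.7485


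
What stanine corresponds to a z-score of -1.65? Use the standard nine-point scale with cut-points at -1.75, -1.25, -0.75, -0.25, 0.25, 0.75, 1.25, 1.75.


Stanine boundaries: [-1.75, -1.25, -0.75, -0.25, 0.25, 0.75, 1.25, 1.75]
z = -1.65
Check each boundary:
  z >= -1.75 -> could be stanine 2
  z < -1.25
  z < -0.75
  z < -0.25
  z < 0.25
  z < 0.75
  z < 1.25
  z < 1.75
Highest qualifying boundary gives stanine = 2

2


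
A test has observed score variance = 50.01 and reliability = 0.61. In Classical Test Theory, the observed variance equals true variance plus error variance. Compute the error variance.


var_true = rxx * var_obs = 0.61 * 50.01 = 30.5061
var_error = var_obs - var_true
var_error = 50.01 - 30.5061
var_error = 19.5039

19.5039


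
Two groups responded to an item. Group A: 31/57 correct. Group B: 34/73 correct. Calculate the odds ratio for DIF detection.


Odds_A = 31/26 = 1.1923
Odds_B = 34/39 = 0.8718
OR = Odds_A / Odds_B = 1.1923 / 0.8718
Exactly, OR = (31 * 39) / (26 * 34) = 1209 / 884
OR = 1.3676

1.3676


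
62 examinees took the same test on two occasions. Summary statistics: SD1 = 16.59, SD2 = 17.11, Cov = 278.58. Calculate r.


r = cov(X,Y) / (SD_X * SD_Y)
r = 278.58 / (16.59 * 17.11)
r = 278.58 / 283.8549
r = 0.9814

0.9814


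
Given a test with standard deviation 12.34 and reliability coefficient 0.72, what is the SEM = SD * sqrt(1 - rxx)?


SEM = SD * sqrt(1 - rxx)
SEM = 12.34 * sqrt(1 - 0.72)
SEM = 12.34 * sqrt(0.28) = 12.34 * 0.52915
SEM = 6.5297

6.5297


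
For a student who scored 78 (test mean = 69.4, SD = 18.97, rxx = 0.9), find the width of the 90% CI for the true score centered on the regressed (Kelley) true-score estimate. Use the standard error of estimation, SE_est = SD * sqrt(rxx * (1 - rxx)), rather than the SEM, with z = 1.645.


True score estimate = 0.9*78 + 0.1*69.4 = 77.14
SE_est = SD * sqrt(rxx * (1 - rxx)) = 18.97 * sqrt(0.9 * 0.1) = 18.97 * sqrt(0.09) = 5.691
CI = T_est +/- z * SE_est, so width = 2 * z * SE_est = 2 * 1.645 * 5.691
Width = 18.7234

18.7234


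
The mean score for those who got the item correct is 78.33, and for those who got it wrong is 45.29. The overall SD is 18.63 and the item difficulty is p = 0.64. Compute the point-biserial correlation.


q = 1 - p = 0.36
rpb = ((M1 - M0) / SD) * sqrt(p * q)
rpb = ((78.33 - 45.29) / 18.63) * sqrt(0.64 * 0.36)
rpb = 0.8513

0.8513


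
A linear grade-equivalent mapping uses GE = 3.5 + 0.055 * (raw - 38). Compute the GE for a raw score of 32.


raw - median = 32 - 38 = -6
slope * diff = 0.055 * -6 = -0.33
GE = 3.5 + -0.33
GE = 3.17

3.17


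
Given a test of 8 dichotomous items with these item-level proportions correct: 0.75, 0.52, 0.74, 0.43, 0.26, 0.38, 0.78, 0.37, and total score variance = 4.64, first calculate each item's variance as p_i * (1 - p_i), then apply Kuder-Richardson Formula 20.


For each item, compute p_i * q_i:
  Item 1: 0.75 * 0.25 = 0.1875
  Item 2: 0.52 * 0.48 = 0.2496
  Item 3: 0.74 * 0.26 = 0.1924
  Item 4: 0.43 * 0.57 = 0.2451
  Item 5: 0.26 * 0.74 = 0.1924
  Item 6: 0.38 * 0.62 = 0.2356
  Item 7: 0.78 * 0.22 = 0.1716
  Item 8: 0.37 * 0.63 = 0.2331
Sum(p_i * q_i) = 0.1875 + 0.2496 + 0.1924 + 0.2451 + 0.1924 + 0.2356 + 0.1716 + 0.2331 = 1.7073
KR-20 = (k/(k-1)) * (1 - Sum(p_i*q_i) / Var_total)
= (8/7) * (1 - 1.7073/4.64)
= 1.1429 * 0.632
KR-20 = 0.7223

0.7223


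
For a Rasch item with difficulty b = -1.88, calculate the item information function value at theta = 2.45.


P = 1/(1+exp(-(2.45--1.88))) = 0.987
I = P*(1-P) = 0.987 * 0.013
I = 0.0128

0.0128


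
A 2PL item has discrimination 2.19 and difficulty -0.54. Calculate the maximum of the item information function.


For 2PL, max info at theta = b = -0.54
I_max = a^2 / 4 = 2.19^2 / 4
= 4.7961 / 4
I_max = 1.199

1.199


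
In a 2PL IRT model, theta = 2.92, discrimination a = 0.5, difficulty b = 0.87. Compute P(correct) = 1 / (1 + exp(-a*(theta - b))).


a*(theta - b) = 0.5 * (2.92 - 0.87) = 1.025
exp(-1.025) = 0.3588
P = 1 / (1 + 0.3588)
P = 0.7359

0.7359


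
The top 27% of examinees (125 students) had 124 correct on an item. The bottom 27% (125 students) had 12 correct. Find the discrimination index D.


p_upper = 124/125 = 0.992
p_lower = 12/125 = 0.096
D = 0.992 - 0.096 = 0.896

0.896


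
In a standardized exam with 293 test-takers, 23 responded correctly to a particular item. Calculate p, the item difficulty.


Item difficulty p = number correct / total examinees
p = 23 / 293
p = 0.0785

0.0785


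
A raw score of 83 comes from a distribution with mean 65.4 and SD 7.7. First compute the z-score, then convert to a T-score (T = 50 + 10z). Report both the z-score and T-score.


z = (X - mean) / SD = (83 - 65.4) / 7.7
z = 17.6 / 7.7
z = 2.2857
T-score = T = 50 + 10z
Carry z at full precision (z = 17.6 / 7.7) into the conversion:
T-score = 50 + 10 * (17.6 / 7.7) = 50 + 176 / 7.7
T-score = 50 + 22.8571
T-score = 72.8571

72.8571


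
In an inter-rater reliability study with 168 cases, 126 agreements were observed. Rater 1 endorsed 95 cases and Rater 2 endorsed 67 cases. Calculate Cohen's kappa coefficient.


P_o = 126/168 = 0.75
P_e = (95*67 + 73*101) / 28224 = 0.486749
kappa = (P_o - P_e) / (1 - P_e)
kappa = (0.75 - 0.486749) / (1 - 0.486749)
kappa = 0.5129

0.5129


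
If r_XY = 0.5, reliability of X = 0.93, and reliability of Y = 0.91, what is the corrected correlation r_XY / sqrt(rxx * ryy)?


r_corrected = rxy / sqrt(rxx * ryy)
= 0.5 / sqrt(0.93 * 0.91)
= 0.5 / sqrt(0.8463)
= 0.5 / 0.919946
r_corrected = 0.5435

0.5435


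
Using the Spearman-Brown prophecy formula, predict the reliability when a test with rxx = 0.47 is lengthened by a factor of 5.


r_new = (n * rxx) / (1 + (n-1) * rxx)
r_new = (5 * 0.47) / (1 + 4 * 0.47)
r_new = 2.35 / 2.88
r_new = 0.816

0.816


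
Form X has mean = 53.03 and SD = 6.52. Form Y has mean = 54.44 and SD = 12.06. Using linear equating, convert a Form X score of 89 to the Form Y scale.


slope = SD_Y / SD_X = 12.06 / 6.52 ~ 1.8497
intercept = mean_Y - slope * mean_X = 54.44 - (12.06 / 6.52) * 53.03 ~ -43.6492
Y = slope * X + intercept. To avoid rounding drift from the rounded slope/intercept, evaluate the equivalent form Y = mean_Y + SD_Y * (X - mean_X) / SD_X at full precision:
Y = 54.44 + 12.06 * (89 - 53.03) / 6.52
Y = 54.44 + 12.06 * 35.97 / 6.52
Y = 54.44 + 433.7982 / 6.52
Y = 54.44 + 66.5335
Y = 120.9735

120.9735


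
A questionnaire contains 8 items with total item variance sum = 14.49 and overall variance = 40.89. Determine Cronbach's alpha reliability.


alpha = (k/(k-1)) * (1 - sum(si^2)/s_total^2)
= (8/7) * (1 - 14.49/40.89)
alpha = 0.7379

0.7379


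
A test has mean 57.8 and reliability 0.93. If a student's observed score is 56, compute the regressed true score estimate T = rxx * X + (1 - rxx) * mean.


T_est = rxx * X + (1 - rxx) * mean
T_est = 0.93 * 56 + 0.07 * 57.8
T_est = 52.08 + 4.046
T_est = 56.126

56.126


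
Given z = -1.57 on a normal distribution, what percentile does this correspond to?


CDF(z) = 0.5 * (1 + erf(z/sqrt(2)))
erf(-1.1102) = -0.8836
CDF = 0.0582
Percentile rank = 0.0582 * 100 = 5.82

5.82


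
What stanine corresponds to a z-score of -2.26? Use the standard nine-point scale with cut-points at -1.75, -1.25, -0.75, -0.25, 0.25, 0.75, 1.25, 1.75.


Stanine boundaries: [-1.75, -1.25, -0.75, -0.25, 0.25, 0.75, 1.25, 1.75]
z = -2.26
Check each boundary:
  z < -1.75
  z < -1.25
  z < -0.75
  z < -0.25
  z < 0.25
  z < 0.75
  z < 1.25
  z < 1.75
Highest qualifying boundary gives stanine = 1

1


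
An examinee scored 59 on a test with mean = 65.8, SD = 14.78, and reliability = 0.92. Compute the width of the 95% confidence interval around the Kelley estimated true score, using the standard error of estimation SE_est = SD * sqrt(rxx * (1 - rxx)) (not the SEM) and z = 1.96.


True score estimate = 0.92*59 + 0.08*65.8 = 59.544
SE_est = SD * sqrt(rxx * (1 - rxx)) = 14.78 * sqrt(0.92 * 0.08) = 14.78 * sqrt(0.0736) = 4.009713
CI = T_est +/- z * SE_est, so width = 2 * z * SE_est = 2 * 1.96 * 4.009713
Width = 15.7181

15.7181


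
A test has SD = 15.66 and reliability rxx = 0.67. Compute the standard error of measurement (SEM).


SEM = SD * sqrt(1 - rxx)
SEM = 15.66 * sqrt(1 - 0.67)
SEM = 15.66 * sqrt(0.33) = 15.66 * 0.574456
SEM = 8.996

8.996


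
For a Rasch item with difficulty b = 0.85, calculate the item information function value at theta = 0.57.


P = 1/(1+exp(-(0.57-0.85))) = 0.4305
I = P*(1-P) = 0.4305 * 0.5695
I = 0.2452

0.2452


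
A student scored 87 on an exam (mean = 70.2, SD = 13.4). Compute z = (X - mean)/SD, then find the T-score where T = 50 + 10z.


z = (X - mean) / SD = (87 - 70.2) / 13.4
z = 16.8 / 13.4
z = 1.2537
T-score = T = 50 + 10z
Carry z at full precision (z = 16.8 / 13.4) into the conversion:
T-score = 50 + 10 * (16.8 / 13.4) = 50 + 168 / 13.4
T-score = 50 + 12.5373
T-score = 62.5373

62.5373


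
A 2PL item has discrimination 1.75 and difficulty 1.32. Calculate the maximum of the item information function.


For 2PL, max info at theta = b = 1.32
I_max = a^2 / 4 = 1.75^2 / 4
= 3.0625 / 4
I_max = 0.7656

0.7656


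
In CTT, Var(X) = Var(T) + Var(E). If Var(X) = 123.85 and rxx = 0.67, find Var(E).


var_true = rxx * var_obs = 0.67 * 123.85 = 82.9795
var_error = var_obs - var_true
var_error = 123.85 - 82.9795
var_error = 40.8705

40.8705


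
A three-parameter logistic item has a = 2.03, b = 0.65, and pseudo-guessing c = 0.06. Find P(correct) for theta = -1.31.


logit = 2.03*(-1.31 - 0.65) = -3.9788
P* = 1/(1 + exp(--3.9788)) = 0.0184
P = 0.06 + (1 - 0.06) * 0.0184
P = 0.0773

0.0773


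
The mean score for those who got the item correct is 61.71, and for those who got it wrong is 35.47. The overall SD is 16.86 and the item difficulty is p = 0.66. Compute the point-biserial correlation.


q = 1 - p = 0.34
rpb = ((M1 - M0) / SD) * sqrt(p * q)
rpb = ((61.71 - 35.47) / 16.86) * sqrt(0.66 * 0.34)
rpb = 0.7373

0.7373


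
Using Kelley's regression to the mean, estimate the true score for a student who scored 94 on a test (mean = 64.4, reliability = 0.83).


T_est = rxx * X + (1 - rxx) * mean
T_est = 0.83 * 94 + 0.17 * 64.4
T_est = 78.02 + 10.948
T_est = 88.968

88.968


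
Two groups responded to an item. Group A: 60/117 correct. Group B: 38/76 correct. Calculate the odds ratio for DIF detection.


Odds_A = 60/57 = 1.0526
Odds_B = 38/38 = 1.0
OR = Odds_A / Odds_B = 1.0526 / 1.0
Exactly, OR = (60 * 38) / (57 * 38) = 2280 / 2166
OR = 1.0526

1.0526


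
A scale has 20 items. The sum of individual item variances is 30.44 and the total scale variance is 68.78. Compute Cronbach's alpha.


alpha = (k/(k-1)) * (1 - sum(si^2)/s_total^2)
= (20/19) * (1 - 30.44/68.78)
alpha = 0.5868

0.5868


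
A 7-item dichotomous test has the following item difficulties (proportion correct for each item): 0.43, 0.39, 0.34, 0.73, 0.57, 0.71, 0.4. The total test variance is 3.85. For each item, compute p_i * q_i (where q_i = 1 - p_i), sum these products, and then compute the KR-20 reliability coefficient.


For each item, compute p_i * q_i:
  Item 1: 0.43 * 0.57 = 0.2451
  Item 2: 0.39 * 0.61 = 0.2379
  Item 3: 0.34 * 0.66 = 0.2244
  Item 4: 0.73 * 0.27 = 0.1971
  Item 5: 0.57 * 0.43 = 0.2451
  Item 6: 0.71 * 0.29 = 0.2059
  Item 7: 0.4 * 0.6 = 0.24
Sum(p_i * q_i) = 0.2451 + 0.2379 + 0.2244 + 0.1971 + 0.2451 + 0.2059 + 0.24 = 1.5955
KR-20 = (k/(k-1)) * (1 - Sum(p_i*q_i) / Var_total)
= (7/6) * (1 - 1.5955/3.85)
= 1.1667 * 0.5856
KR-20 = 0.6832

0.6832


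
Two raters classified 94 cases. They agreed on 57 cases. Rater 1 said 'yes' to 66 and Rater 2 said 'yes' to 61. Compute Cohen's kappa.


P_o = 57/94 = 0.606383
P_e = (66*61 + 28*33) / 8836 = 0.560208
kappa = (P_o - P_e) / (1 - P_e)
kappa = (0.606383 - 0.560208) / (1 - 0.560208)
kappa = 0.105

0.105


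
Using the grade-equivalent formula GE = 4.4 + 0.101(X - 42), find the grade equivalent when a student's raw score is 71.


raw - median = 71 - 42 = 29
slope * diff = 0.101 * 29 = 2.929
GE = 4.4 + 2.929
GE = 7.329

7.329


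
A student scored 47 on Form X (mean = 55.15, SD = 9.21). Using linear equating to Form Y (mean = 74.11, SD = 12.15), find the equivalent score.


slope = SD_Y / SD_X = 12.15 / 9.21 ~ 1.3192
intercept = mean_Y - slope * mean_X = 74.11 - (12.15 / 9.21) * 55.15 ~ 1.3551
Y = slope * X + intercept. To avoid rounding drift from the rounded slope/intercept, evaluate the equivalent form Y = mean_Y + SD_Y * (X - mean_X) / SD_X at full precision:
Y = 74.11 + 12.15 * (47 - 55.15) / 9.21
Y = 74.11 - 12.15 * 8.15 / 9.21
Y = 74.11 - 99.0225 / 9.21
Y = 74.11 - 10.7516
Y = 63.3584

63.3584


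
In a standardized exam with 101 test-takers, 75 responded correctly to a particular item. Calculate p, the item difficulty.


Item difficulty p = number correct / total examinees
p = 75 / 101
p = 0.7426

0.7426


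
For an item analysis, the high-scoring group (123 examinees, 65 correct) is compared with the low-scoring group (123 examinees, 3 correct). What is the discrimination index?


p_upper = 65/123 = 0.5285
p_lower = 3/123 = 0.0244
D = 0.5285 - 0.0244 = 0.5041

0.5041


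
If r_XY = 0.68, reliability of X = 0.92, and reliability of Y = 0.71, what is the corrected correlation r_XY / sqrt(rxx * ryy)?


r_corrected = rxy / sqrt(rxx * ryy)
= 0.68 / sqrt(0.92 * 0.71)
= 0.68 / sqrt(0.6532)
= 0.68 / 0.808208
r_corrected = 0.8414

0.8414


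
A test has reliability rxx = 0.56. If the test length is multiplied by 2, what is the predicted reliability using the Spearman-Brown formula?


r_new = (n * rxx) / (1 + (n-1) * rxx)
r_new = (2 * 0.56) / (1 + 1 * 0.56)
r_new = 1.12 / 1.56
r_new = 0.7179

0.7179


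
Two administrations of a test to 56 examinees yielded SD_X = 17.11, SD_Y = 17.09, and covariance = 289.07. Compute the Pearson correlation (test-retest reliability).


r = cov(X,Y) / (SD_X * SD_Y)
r = 289.07 / (17.11 * 17.09)
r = 289.07 / 292.4099
r = 0.9886

0.9886


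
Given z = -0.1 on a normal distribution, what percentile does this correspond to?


CDF(z) = 0.5 * (1 + erf(z/sqrt(2)))
erf(-0.0707) = -0.0797
CDF = 0.4602
Percentile rank = 0.4602 * 100 = 46.02

46.02


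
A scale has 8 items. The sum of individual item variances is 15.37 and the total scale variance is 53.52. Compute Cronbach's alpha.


alpha = (k/(k-1)) * (1 - sum(si^2)/s_total^2)
= (8/7) * (1 - 15.37/53.52)
alpha = 0.8146

0.8146


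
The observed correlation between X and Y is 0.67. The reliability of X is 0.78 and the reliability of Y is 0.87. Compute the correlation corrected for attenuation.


r_corrected = rxy / sqrt(rxx * ryy)
= 0.67 / sqrt(0.78 * 0.87)
= 0.67 / sqrt(0.6786)
= 0.67 / 0.823772
r_corrected = 0.8133

0.8133


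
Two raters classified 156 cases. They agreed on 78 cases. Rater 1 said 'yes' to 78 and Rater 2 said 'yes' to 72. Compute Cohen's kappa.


P_o = 78/156 = 0.5
P_e = (78*72 + 78*84) / 24336 = 0.5
kappa = (P_o - P_e) / (1 - P_e)
kappa = (0.5 - 0.5) / (1 - 0.5)
kappa = 0.0

0.0


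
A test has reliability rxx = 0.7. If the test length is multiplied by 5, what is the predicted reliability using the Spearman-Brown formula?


r_new = (n * rxx) / (1 + (n-1) * rxx)
r_new = (5 * 0.7) / (1 + 4 * 0.7)
r_new = 3.5 / 3.8
r_new = 0.9211

0.9211


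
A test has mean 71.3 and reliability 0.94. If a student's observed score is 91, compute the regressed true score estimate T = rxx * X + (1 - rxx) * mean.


T_est = rxx * X + (1 - rxx) * mean
T_est = 0.94 * 91 + 0.06 * 71.3
T_est = 85.54 + 4.278
T_est = 89.818

89.818


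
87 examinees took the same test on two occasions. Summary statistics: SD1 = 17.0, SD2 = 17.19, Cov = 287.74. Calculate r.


r = cov(X,Y) / (SD_X * SD_Y)
r = 287.74 / (17.0 * 17.19)
r = 287.74 / 292.23
r = 0.9846

0.9846


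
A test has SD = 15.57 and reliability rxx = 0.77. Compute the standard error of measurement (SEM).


SEM = SD * sqrt(1 - rxx)
SEM = 15.57 * sqrt(1 - 0.77)
SEM = 15.57 * sqrt(0.23) = 15.57 * 0.479583
SEM = 7.4671

7.4671


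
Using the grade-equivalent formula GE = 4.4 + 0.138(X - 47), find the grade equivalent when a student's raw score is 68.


raw - median = 68 - 47 = 21
slope * diff = 0.138 * 21 = 2.898
GE = 4.4 + 2.898
GE = 7.298

7.298


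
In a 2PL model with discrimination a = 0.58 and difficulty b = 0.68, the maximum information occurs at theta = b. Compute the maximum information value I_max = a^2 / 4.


For 2PL, max info at theta = b = 0.68
I_max = a^2 / 4 = 0.58^2 / 4
= 0.3364 / 4
I_max = 0.0841

0.0841


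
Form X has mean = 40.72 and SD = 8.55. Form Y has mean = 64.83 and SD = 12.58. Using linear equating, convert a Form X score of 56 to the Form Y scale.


slope = SD_Y / SD_X = 12.58 / 8.55 ~ 1.4713
intercept = mean_Y - slope * mean_X = 64.83 - (12.58 / 8.55) * 40.72 ~ 4.9168
Y = slope * X + intercept. To avoid rounding drift from the rounded slope/intercept, evaluate the equivalent form Y = mean_Y + SD_Y * (X - mean_X) / SD_X at full precision:
Y = 64.83 + 12.58 * (56 - 40.72) / 8.55
Y = 64.83 + 12.58 * 15.28 / 8.55
Y = 64.83 + 192.2224 / 8.55
Y = 64.83 + 22.4822
Y = 87.3122

87.3122


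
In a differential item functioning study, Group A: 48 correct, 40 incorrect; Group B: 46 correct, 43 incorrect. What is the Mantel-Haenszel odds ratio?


Odds_A = 48/40 = 1.2
Odds_B = 46/43 = 1.0698
OR = Odds_A / Odds_B = 1.2 / 1.0698
Exactly, OR = (48 * 43) / (40 * 46) = 2064 / 1840
OR = 1.1217

1.1217


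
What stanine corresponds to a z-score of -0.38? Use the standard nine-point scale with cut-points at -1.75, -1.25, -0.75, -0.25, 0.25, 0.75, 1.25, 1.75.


Stanine boundaries: [-1.75, -1.25, -0.75, -0.25, 0.25, 0.75, 1.25, 1.75]
z = -0.38
Check each boundary:
  z >= -1.75 -> could be stanine 2
  z >= -1.25 -> could be stanine 3
  z >= -0.75 -> could be stanine 4
  z < -0.25
  z < 0.25
  z < 0.75
  z < 1.25
  z < 1.75
Highest qualifying boundary gives stanine = 4

4


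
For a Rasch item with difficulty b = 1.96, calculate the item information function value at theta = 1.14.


P = 1/(1+exp(-(1.14-1.96))) = 0.3058
I = P*(1-P) = 0.3058 * 0.6942
I = 0.2123

0.2123


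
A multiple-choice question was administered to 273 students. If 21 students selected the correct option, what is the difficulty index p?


Item difficulty p = number correct / total examinees
p = 21 / 273
p = 0.0769

0.0769


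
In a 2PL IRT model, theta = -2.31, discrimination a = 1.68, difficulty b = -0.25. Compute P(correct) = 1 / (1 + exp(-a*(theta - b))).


a*(theta - b) = 1.68 * (-2.31 - -0.25) = -3.4608
exp(--3.4608) = 31.8424
P = 1 / (1 + 31.8424)
P = 0.0304

0.0304


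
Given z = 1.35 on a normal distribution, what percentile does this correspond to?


CDF(z) = 0.5 * (1 + erf(z/sqrt(2)))
erf(0.9546) = 0.823
CDF = 0.9115
Percentile rank = 0.9115 * 100 = 91.15

91.15


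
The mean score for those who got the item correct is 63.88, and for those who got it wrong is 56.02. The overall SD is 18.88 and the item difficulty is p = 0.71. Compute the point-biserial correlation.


q = 1 - p = 0.29
rpb = ((M1 - M0) / SD) * sqrt(p * q)
rpb = ((63.88 - 56.02) / 18.88) * sqrt(0.71 * 0.29)
rpb = 0.1889

0.1889


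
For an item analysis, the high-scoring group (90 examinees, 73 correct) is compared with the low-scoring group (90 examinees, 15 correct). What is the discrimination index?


p_upper = 73/90 = 0.8111
p_lower = 15/90 = 0.1667
D = 0.8111 - 0.1667 = 0.6444

0.6444


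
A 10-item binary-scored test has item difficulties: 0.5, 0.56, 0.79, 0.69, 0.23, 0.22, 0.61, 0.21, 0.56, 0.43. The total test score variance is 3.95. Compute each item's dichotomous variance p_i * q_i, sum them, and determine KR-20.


For each item, compute p_i * q_i:
  Item 1: 0.5 * 0.5 = 0.25
  Item 2: 0.56 * 0.44 = 0.2464
  Item 3: 0.79 * 0.21 = 0.1659
  Item 4: 0.69 * 0.31 = 0.2139
  Item 5: 0.23 * 0.77 = 0.1771
  Item 6: 0.22 * 0.78 = 0.1716
  Item 7: 0.61 * 0.39 = 0.2379
  Item 8: 0.21 * 0.79 = 0.1659
  Item 9: 0.56 * 0.44 = 0.2464
  Item 10: 0.43 * 0.57 = 0.2451
Sum(p_i * q_i) = 0.25 + 0.2464 + 0.1659 + 0.2139 + 0.1771 + 0.1716 + 0.2379 + 0.1659 + 0.2464 + 0.2451 = 2.1202
KR-20 = (k/(k-1)) * (1 - Sum(p_i*q_i) / Var_total)
= (10/9) * (1 - 2.1202/3.95)
= 1.1111 * 0.4632
KR-20 = 0.5147

0.5147


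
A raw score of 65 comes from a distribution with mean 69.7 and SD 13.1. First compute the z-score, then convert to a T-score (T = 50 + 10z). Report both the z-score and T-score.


z = (X - mean) / SD = (65 - 69.7) / 13.1
z = -4.7 / 13.1
z = -0.3588
T-score = T = 50 + 10z
Carry z at full precision (z = -4.7 / 13.1) into the conversion:
T-score = 50 + 10 * (-4.7 / 13.1) = 50 + -47 / 13.1
T-score = 50 + -3.5878
T-score = 46.4122

46.4122


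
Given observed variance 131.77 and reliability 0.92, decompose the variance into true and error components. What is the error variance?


var_true = rxx * var_obs = 0.92 * 131.77 = 121.2284
var_error = var_obs - var_true
var_error = 131.77 - 121.2284
var_error = 10.5416

10.5416


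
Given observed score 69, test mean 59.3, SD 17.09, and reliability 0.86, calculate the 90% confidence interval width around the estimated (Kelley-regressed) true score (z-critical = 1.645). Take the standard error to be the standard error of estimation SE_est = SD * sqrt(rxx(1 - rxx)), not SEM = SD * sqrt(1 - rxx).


True score estimate = 0.86*69 + 0.14*59.3 = 67.642
SE_est = SD * sqrt(rxx * (1 - rxx)) = 17.09 * sqrt(0.86 * 0.14) = 17.09 * sqrt(0.1204) = 5.930008
CI = T_est +/- z * SE_est, so width = 2 * z * SE_est = 2 * 1.645 * 5.930008
Width = 19.5097

19.5097


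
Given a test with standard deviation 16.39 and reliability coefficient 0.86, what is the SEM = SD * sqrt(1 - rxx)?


SEM = SD * sqrt(1 - rxx)
SEM = 16.39 * sqrt(1 - 0.86)
SEM = 16.39 * sqrt(0.14) = 16.39 * 0.374166
SEM = 6.1326

6.1326


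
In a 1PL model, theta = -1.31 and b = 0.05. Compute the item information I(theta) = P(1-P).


P = 1/(1+exp(-(-1.31-0.05))) = 0.2042
I = P*(1-P) = 0.2042 * 0.7958
I = 0.1625

0.1625


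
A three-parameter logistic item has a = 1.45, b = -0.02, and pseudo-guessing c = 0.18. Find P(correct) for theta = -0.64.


logit = 1.45*(-0.64 - -0.02) = -0.899
P* = 1/(1 + exp(--0.899)) = 0.2893
P = 0.18 + (1 - 0.18) * 0.2893
P = 0.4172

0.4172


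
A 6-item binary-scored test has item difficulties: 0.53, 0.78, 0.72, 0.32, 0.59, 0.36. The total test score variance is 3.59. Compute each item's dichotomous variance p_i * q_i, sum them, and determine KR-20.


For each item, compute p_i * q_i:
  Item 1: 0.53 * 0.47 = 0.2491
  Item 2: 0.78 * 0.22 = 0.1716
  Item 3: 0.72 * 0.28 = 0.2016
  Item 4: 0.32 * 0.68 = 0.2176
  Item 5: 0.59 * 0.41 = 0.2419
  Item 6: 0.36 * 0.64 = 0.2304
Sum(p_i * q_i) = 0.2491 + 0.1716 + 0.2016 + 0.2176 + 0.2419 + 0.2304 = 1.3122
KR-20 = (k/(k-1)) * (1 - Sum(p_i*q_i) / Var_total)
= (6/5) * (1 - 1.3122/3.59)
= 1.2 * 0.6345
KR-20 = 0.7614

0.7614


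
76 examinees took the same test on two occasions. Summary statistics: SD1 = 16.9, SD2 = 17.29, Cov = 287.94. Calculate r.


r = cov(X,Y) / (SD_X * SD_Y)
r = 287.94 / (16.9 * 17.29)
r = 287.94 / 292.201
r = 0.9854

0.9854
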